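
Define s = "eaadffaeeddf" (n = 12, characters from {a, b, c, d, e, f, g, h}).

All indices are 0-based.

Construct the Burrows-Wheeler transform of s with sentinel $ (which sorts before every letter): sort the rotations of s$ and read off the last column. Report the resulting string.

rank  rotation       last
    0  $eaadffaeeddf  f
    1  aadffaeeddf$e  e
    2  adffaeeddf$ea  a
    3  aeeddf$eaadff  f
    4  ddf$eaadffaee  e
    5  df$eaadffaeed  d
    6  dffaeeddf$eaa  a
    7  eaadffaeeddf$  $
    8  eddf$eaadffae  e
    9  eeddf$eaadffa  a
   10  f$eaadffaeedd  d
   11  faeeddf$eaadf  f
   12  ffaeeddf$eaad  d

feafeda$eadfd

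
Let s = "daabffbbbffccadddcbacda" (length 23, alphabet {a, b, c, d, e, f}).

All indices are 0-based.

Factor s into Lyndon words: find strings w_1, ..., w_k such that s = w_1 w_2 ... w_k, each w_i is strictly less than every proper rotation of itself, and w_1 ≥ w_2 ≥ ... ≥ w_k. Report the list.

["d", "aabffbbbffccadddcbacd", "a"]

emit factor 1: 'd' (i=0, period=1)
emit factor 2: 'aabffbbbffccadddcbacd' (i=1, period=21)
emit factor 3: 'a' (i=22, period=1)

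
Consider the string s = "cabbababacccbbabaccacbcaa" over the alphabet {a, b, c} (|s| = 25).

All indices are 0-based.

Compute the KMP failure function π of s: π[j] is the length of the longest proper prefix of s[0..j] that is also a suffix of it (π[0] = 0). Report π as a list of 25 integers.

π[0] = 0
j=1 s[j]='a': π[1]=0 (border '')
j=2 s[j]='b': π[2]=0 (border '')
j=3 s[j]='b': π[3]=0 (border '')
j=4 s[j]='a': π[4]=0 (border '')
j=5 s[j]='b': π[5]=0 (border '')
j=6 s[j]='a': π[6]=0 (border '')
j=7 s[j]='b': π[7]=0 (border '')
j=8 s[j]='a': π[8]=0 (border '')
j=9 s[j]='c': π[9]=1 (border 'c')
j=10 s[j]='c': k: 1→0; π[10]=1 (border 'c')
j=11 s[j]='c': k: 1→0; π[11]=1 (border 'c')
j=12 s[j]='b': k: 1→0; π[12]=0 (border '')
j=13 s[j]='b': π[13]=0 (border '')
j=14 s[j]='a': π[14]=0 (border '')
j=15 s[j]='b': π[15]=0 (border '')
j=16 s[j]='a': π[16]=0 (border '')
j=17 s[j]='c': π[17]=1 (border 'c')
j=18 s[j]='c': k: 1→0; π[18]=1 (border 'c')
j=19 s[j]='a': π[19]=2 (border 'ca')
j=20 s[j]='c': k: 2→0; π[20]=1 (border 'c')
j=21 s[j]='b': k: 1→0; π[21]=0 (border '')
j=22 s[j]='c': π[22]=1 (border 'c')
j=23 s[j]='a': π[23]=2 (border 'ca')
j=24 s[j]='a': k: 2→0; π[24]=0 (border '')

[0, 0, 0, 0, 0, 0, 0, 0, 0, 1, 1, 1, 0, 0, 0, 0, 0, 1, 1, 2, 1, 0, 1, 2, 0]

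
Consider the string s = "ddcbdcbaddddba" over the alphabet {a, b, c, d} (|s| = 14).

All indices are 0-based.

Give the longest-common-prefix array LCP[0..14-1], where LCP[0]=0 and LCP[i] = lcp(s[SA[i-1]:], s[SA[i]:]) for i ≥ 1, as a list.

rank | idx | suffix
   0 |  13 | a
   1 |   7 | addddba
   2 |  12 | ba
   3 |   6 | baddddba
   4 |   3 | bdcbaddddba
   5 |   5 | cbaddddba
   6 |   2 | cbdcbaddddba
   7 |  11 | dba
   8 |   4 | dcbaddddba
   9 |   1 | dcbdcbaddddba
  10 |  10 | ddba
  11 |   0 | ddcbdcbaddddba
  12 |   9 | dddba
  13 |   8 | ddddba

SA = [13, 7, 12, 6, 3, 5, 2, 11, 4, 1, 10, 0, 9, 8]
[i] adj suffixes → lcp
  [1] 13/7 → 1 ('a')
  [2] 7/12 → 0 ('')
  [3] 12/6 → 2 ('ba')
  [4] 6/3 → 1 ('b')
  [5] 3/5 → 0 ('')
  [6] 5/2 → 2 ('cb')
  [7] 2/11 → 0 ('')
  [8] 11/4 → 1 ('d')
  [9] 4/1 → 3 ('dcb')
  [10] 1/10 → 1 ('d')
  [11] 10/0 → 2 ('dd')
  [12] 0/9 → 2 ('dd')
  [13] 9/8 → 3 ('ddd')

[0, 1, 0, 2, 1, 0, 2, 0, 1, 3, 1, 2, 2, 3]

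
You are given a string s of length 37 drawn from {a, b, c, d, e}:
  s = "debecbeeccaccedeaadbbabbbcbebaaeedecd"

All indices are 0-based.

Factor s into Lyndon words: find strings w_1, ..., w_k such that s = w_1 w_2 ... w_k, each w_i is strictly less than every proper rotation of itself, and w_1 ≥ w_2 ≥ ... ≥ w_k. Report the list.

["de", "becbeecc", "accede", "aadbbabbbcbebaaeedecd"]

emit factor 1: 'de' (i=0, period=2)
emit factor 2: 'becbeecc' (i=2, period=8)
emit factor 3: 'accede' (i=10, period=6)
emit factor 4: 'aadbbabbbcbebaaeedecd' (i=16, period=21)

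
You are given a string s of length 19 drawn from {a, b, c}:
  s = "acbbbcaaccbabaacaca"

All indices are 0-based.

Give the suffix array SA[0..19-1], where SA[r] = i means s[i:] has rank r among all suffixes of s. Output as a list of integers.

[18, 13, 6, 11, 16, 14, 0, 7, 12, 10, 2, 3, 4, 17, 5, 15, 9, 1, 8]

rank→(start, suffix):
  0 → (18, 'a')
  1 → (13, 'aacaca')
  2 → (6, 'aaccbabaacaca')
  3 → (11, 'abaacaca')
  4 → (16, 'aca')
  5 → (14, 'acaca')
  6 → (0, 'acbbbcaaccbabaacaca')
  7 → (7, 'accbabaacaca')
  8 → (12, 'baacaca')
  9 → (10, 'babaacaca')
  10 → (2, 'bbbcaaccbabaacaca')
  11 → (3, 'bbcaaccbabaacaca')
  12 → (4, 'bcaaccbabaacaca')
  13 → (17, 'ca')
  14 → (5, 'caaccbabaacaca')
  15 → (15, 'caca')
  16 → (9, 'cbabaacaca')
  17 → (1, 'cbbbcaaccbabaacaca')
  18 → (8, 'ccbabaacaca')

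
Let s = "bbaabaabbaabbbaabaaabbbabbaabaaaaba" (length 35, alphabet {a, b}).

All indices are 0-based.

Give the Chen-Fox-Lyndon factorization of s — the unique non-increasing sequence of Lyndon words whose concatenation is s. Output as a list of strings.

emit factor 1: 'b' (i=0, period=1)
emit factor 2: 'b' (i=1, period=1)
emit factor 3: 'aabaabbaabbb' (i=2, period=12)
emit factor 4: 'aab' (i=14, period=3)
emit factor 5: 'aaabbbabbaab' (i=17, period=12)
emit factor 6: 'aaaab' (i=29, period=5)
emit factor 7: 'a' (i=34, period=1)

["b", "b", "aabaabbaabbb", "aab", "aaabbbabbaab", "aaaab", "a"]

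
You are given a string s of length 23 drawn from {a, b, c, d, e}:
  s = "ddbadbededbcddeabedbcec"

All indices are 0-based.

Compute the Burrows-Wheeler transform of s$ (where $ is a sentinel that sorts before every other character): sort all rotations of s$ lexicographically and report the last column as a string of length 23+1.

cebdddadebbdeea$cdedcdbb

rank  rotation                  last
    0  $ddbadbededbcddeabedbcec  c
    1  abedbcec$ddbadbededbcdde  e
    2  adbededbcddeabedbcec$ddb  b
    3  badbededbcddeabedbcec$dd  d
    4  bcddeabedbcec$ddbadbeded  d
    5  bcec$ddbadbededbcddeabed  d
    6  bedbcec$ddbadbededbcddea  a
    7  bededbcddeabedbcec$ddbad  d
    8  c$ddbadbededbcddeabedbce  e
    9  cddeabedbcec$ddbadbededb  b
   10  cec$ddbadbededbcddeabedb  b
   11  dbadbededbcddeabedbcec$d  d
   12  dbcddeabedbcec$ddbadbede  e
   13  dbcec$ddbadbededbcddeabe  e
   14  dbededbcddeabedbcec$ddba  a
   15  ddbadbededbcddeabedbcec$  $
   16  ddeabedbcec$ddbadbededbc  c
   17  deabedbcec$ddbadbededbcd  d
   18  dedbcddeabedbcec$ddbadbe  e
   19  eabedbcec$ddbadbededbcdd  d
   20  ec$ddbadbededbcddeabedbc  c
   21  edbcddeabedbcec$ddbadbed  d
   22  edbcec$ddbadbededbcddeab  b
   23  ededbcddeabedbcec$ddbadb  b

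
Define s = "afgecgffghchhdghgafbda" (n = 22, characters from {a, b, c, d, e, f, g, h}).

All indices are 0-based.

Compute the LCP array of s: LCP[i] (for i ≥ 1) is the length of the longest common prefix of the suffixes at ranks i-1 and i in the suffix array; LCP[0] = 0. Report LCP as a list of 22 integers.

rank→(start, suffix):
  0 → (21, 'a')
  1 → (17, 'afbda')
  2 → (0, 'afgecgffghchhdghgafbda')
  3 → (19, 'bda')
  4 → (4, 'cgffghchhdghgafbda')
  5 → (10, 'chhdghgafbda')
  6 → (20, 'da')
  7 → (13, 'dghgafbda')
  8 → (3, 'ecgffghchhdghgafbda')
  9 → (18, 'fbda')
  10 → (6, 'ffghchhdghgafbda')
  11 → (1, 'fgecgffghchhdghgafbda')
  12 → (7, 'fghchhdghgafbda')
  13 → (16, 'gafbda')
  14 → (2, 'gecgffghchhdghgafbda')
  15 → (5, 'gffghchhdghgafbda')
  16 → (8, 'ghchhdghgafbda')
  17 → (14, 'ghgafbda')
  18 → (9, 'hchhdghgafbda')
  19 → (12, 'hdghgafbda')
  20 → (15, 'hgafbda')
  21 → (11, 'hhdghgafbda')

SA = [21, 17, 0, 19, 4, 10, 20, 13, 3, 18, 6, 1, 7, 16, 2, 5, 8, 14, 9, 12, 15, 11]
rank  pair      lcp
   1  s[21:],s[17:]  1  'a'
   2  s[17:],s[0:]  2  'af'
   3  s[0:],s[19:]  0  ''
   4  s[19:],s[4:]  0  ''
   5  s[4:],s[10:]  1  'c'
   6  s[10:],s[20:]  0  ''
   7  s[20:],s[13:]  1  'd'
   8  s[13:],s[3:]  0  ''
   9  s[3:],s[18:]  0  ''
  10  s[18:],s[6:]  1  'f'
  11  s[6:],s[1:]  1  'f'
  12  s[1:],s[7:]  2  'fg'
  13  s[7:],s[16:]  0  ''
  14  s[16:],s[2:]  1  'g'
  15  s[2:],s[5:]  1  'g'
  16  s[5:],s[8:]  1  'g'
  17  s[8:],s[14:]  2  'gh'
  18  s[14:],s[9:]  0  ''
  19  s[9:],s[12:]  1  'h'
  20  s[12:],s[15:]  1  'h'
  21  s[15:],s[11:]  1  'h'

[0, 1, 2, 0, 0, 1, 0, 1, 0, 0, 1, 1, 2, 0, 1, 1, 1, 2, 0, 1, 1, 1]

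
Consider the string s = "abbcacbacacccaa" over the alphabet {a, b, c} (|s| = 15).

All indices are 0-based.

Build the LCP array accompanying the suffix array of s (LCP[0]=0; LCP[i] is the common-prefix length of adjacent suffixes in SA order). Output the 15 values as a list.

rank→(start, suffix):
  0 → (14, 'a')
  1 → (13, 'aa')
  2 → (0, 'abbcacbacacccaa')
  3 → (7, 'acacccaa')
  4 → (4, 'acbacacccaa')
  5 → (9, 'acccaa')
  6 → (6, 'bacacccaa')
  7 → (1, 'bbcacbacacccaa')
  8 → (2, 'bcacbacacccaa')
  9 → (12, 'caa')
  10 → (3, 'cacbacacccaa')
  11 → (8, 'cacccaa')
  12 → (5, 'cbacacccaa')
  13 → (11, 'ccaa')
  14 → (10, 'cccaa')

SA = [14, 13, 0, 7, 4, 9, 6, 1, 2, 12, 3, 8, 5, 11, 10]
i: (SA[i-1],SA[i]) lcp shared
  1: (14,13) 1 'a'
  2: (13,0) 1 'a'
  3: (0,7) 1 'a'
  4: (7,4) 2 'ac'
  5: (4,9) 2 'ac'
  6: (9,6) 0 ''
  7: (6,1) 1 'b'
  8: (1,2) 1 'b'
  9: (2,12) 0 ''
  10: (12,3) 2 'ca'
  11: (3,8) 3 'cac'
  12: (8,5) 1 'c'
  13: (5,11) 1 'c'
  14: (11,10) 2 'cc'

[0, 1, 1, 1, 2, 2, 0, 1, 1, 0, 2, 3, 1, 1, 2]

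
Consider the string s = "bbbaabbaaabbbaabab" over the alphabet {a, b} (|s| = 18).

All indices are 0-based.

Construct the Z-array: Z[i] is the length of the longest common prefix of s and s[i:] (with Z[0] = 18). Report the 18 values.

Z[0]=18
i=1: i≥r, start 0; Z[1]=2 extend→box=[1,3)
i=2: min(r-i=1, Z[1]=2)=1; Z[2]=1
i=3: i≥r, start 0; Z[3]=0
i=4: i≥r, start 0; Z[4]=0
i=5: i≥r, start 0; Z[5]=2 extend→box=[5,7)
i=6: min(r-i=1, Z[1]=2)=1; Z[6]=1
i=7: i≥r, start 0; Z[7]=0
i=8: i≥r, start 0; Z[8]=0
i=9: i≥r, start 0; Z[9]=0
i=10: i≥r, start 0; Z[10]=6 extend→box=[10,16)
i=11: min(r-i=5, Z[1]=2)=2; Z[11]=2
i=12: min(r-i=4, Z[2]=1)=1; Z[12]=1
i=13: min(r-i=3, Z[3]=0)=0; Z[13]=0
i=14: min(r-i=2, Z[4]=0)=0; Z[14]=0
i=15: min(r-i=1, Z[5]=2)=1; Z[15]=1
i=16: i≥r, start 0; Z[16]=0
i=17: i≥r, start 0; Z[17]=1 extend→box=[17,18)

[18, 2, 1, 0, 0, 2, 1, 0, 0, 0, 6, 2, 1, 0, 0, 1, 0, 1]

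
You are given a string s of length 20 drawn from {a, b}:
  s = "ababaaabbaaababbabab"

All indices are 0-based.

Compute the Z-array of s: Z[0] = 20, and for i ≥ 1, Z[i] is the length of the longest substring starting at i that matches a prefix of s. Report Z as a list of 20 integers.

[20, 0, 3, 0, 1, 1, 2, 0, 0, 1, 1, 4, 0, 2, 0, 0, 4, 0, 2, 0]

Z[0]=20
i=1: fresh scan; Z[1]=0
i=2: fresh scan; Z[2]=3 grow→box=[2,5)
i=3: min(r-i=2, Z[1]=0)=0; Z[3]=0
i=4: min(r-i=1, Z[2]=3)=1; Z[4]=1
i=5: fresh scan; Z[5]=1 grow→box=[5,6)
i=6: fresh scan; Z[6]=2 grow→box=[6,8)
i=7: min(r-i=1, Z[1]=0)=0; Z[7]=0
i=8: fresh scan; Z[8]=0
i=9: fresh scan; Z[9]=1 grow→box=[9,10)
i=10: fresh scan; Z[10]=1 grow→box=[10,11)
i=11: fresh scan; Z[11]=4 grow→box=[11,15)
i=12: min(r-i=3, Z[1]=0)=0; Z[12]=0
i=13: min(r-i=2, Z[2]=3)=2; Z[13]=2
i=14: min(r-i=1, Z[3]=0)=0; Z[14]=0
i=15: fresh scan; Z[15]=0
i=16: fresh scan; Z[16]=4 grow→box=[16,20)
i=17: min(r-i=3, Z[1]=0)=0; Z[17]=0
i=18: min(r-i=2, Z[2]=3)=2; Z[18]=2
i=19: min(r-i=1, Z[3]=0)=0; Z[19]=0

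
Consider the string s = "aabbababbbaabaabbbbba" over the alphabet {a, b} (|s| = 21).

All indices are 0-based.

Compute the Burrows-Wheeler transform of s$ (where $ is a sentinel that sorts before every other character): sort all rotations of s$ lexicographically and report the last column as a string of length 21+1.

abb$babababbababbababa

rank  rotation                last
    0  $aabbababbbaabaabbbbba  a
    1  a$aabbababbbaabaabbbbb  b
    2  aabaabbbbba$aabbababbb  b
    3  aabbababbbaabaabbbbba$  $
    4  aabbbbba$aabbababbbaab  b
    5  abaabbbbba$aabbababbba  a
    6  ababbbaabaabbbbba$aabb  b
    7  abbababbbaabaabbbbba$a  a
    8  abbbaabaabbbbba$aabbab  b
    9  abbbbba$aabbababbbaaba  a
   10  ba$aabbababbbaabaabbbb  b
   11  baabaabbbbba$aabbababb  b
   12  baabbbbba$aabbababbbaa  a
   13  bababbbaabaabbbbba$aab  b
   14  babbbaabaabbbbba$aabba  a
   15  bba$aabbababbbaabaabbb  b
   16  bbaabaabbbbba$aabbabab  b
   17  bbababbbaabaabbbbba$aa  a
   18  bbba$aabbababbbaabaabb  b
   19  bbbaabaabbbbba$aabbaba  a
   20  bbbba$aabbababbbaabaab  b
   21  bbbbba$aabbababbbaabaa  a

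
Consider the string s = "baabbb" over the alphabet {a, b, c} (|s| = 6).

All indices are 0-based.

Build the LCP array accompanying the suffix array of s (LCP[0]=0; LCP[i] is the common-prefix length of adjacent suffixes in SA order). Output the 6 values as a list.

[0, 1, 0, 1, 1, 2]

rank | idx | suffix
   0 |   1 | aabbb
   1 |   2 | abbb
   2 |   5 | b
   3 |   0 | baabbb
   4 |   4 | bb
   5 |   3 | bbb

SA = [1, 2, 5, 0, 4, 3]
rank  pair      lcp
   1  s[1:],s[2:]  1  'a'
   2  s[2:],s[5:]  0  ''
   3  s[5:],s[0:]  1  'b'
   4  s[0:],s[4:]  1  'b'
   5  s[4:],s[3:]  2  'bb'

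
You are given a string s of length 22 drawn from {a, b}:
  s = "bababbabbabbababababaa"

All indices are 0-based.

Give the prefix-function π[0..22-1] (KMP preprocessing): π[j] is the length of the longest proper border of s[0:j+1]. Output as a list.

π[0] = 0
j=1 s[j]='a': π[1]=0 (border '')
j=2 s[j]='b': π[2]=1 (border 'b')
j=3 s[j]='a': π[3]=2 (border 'ba')
j=4 s[j]='b': π[4]=3 (border 'bab')
j=5 s[j]='b': k: 3→1→0; π[5]=1 (border 'b')
j=6 s[j]='a': π[6]=2 (border 'ba')
j=7 s[j]='b': π[7]=3 (border 'bab')
j=8 s[j]='b': k: 3→1→0; π[8]=1 (border 'b')
j=9 s[j]='a': π[9]=2 (border 'ba')
j=10 s[j]='b': π[10]=3 (border 'bab')
j=11 s[j]='b': k: 3→1→0; π[11]=1 (border 'b')
j=12 s[j]='a': π[12]=2 (border 'ba')
j=13 s[j]='b': π[13]=3 (border 'bab')
j=14 s[j]='a': π[14]=4 (border 'baba')
j=15 s[j]='b': π[15]=5 (border 'babab')
j=16 s[j]='a': k: 5→3; π[16]=4 (border 'baba')
j=17 s[j]='b': π[17]=5 (border 'babab')
j=18 s[j]='a': k: 5→3; π[18]=4 (border 'baba')
j=19 s[j]='b': π[19]=5 (border 'babab')
j=20 s[j]='a': k: 5→3; π[20]=4 (border 'baba')
j=21 s[j]='a': k: 4→2→0; π[21]=0 (border '')

[0, 0, 1, 2, 3, 1, 2, 3, 1, 2, 3, 1, 2, 3, 4, 5, 4, 5, 4, 5, 4, 0]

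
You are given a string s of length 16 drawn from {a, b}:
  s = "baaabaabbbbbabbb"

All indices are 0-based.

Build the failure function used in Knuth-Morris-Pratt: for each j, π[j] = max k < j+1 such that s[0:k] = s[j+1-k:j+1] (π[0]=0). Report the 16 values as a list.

[0, 0, 0, 0, 1, 2, 3, 1, 1, 1, 1, 1, 2, 1, 1, 1]

π[0] = 0
j=1 s[j]='a': π[1]=0 (border '')
j=2 s[j]='a': π[2]=0 (border '')
j=3 s[j]='a': π[3]=0 (border '')
j=4 s[j]='b': π[4]=1 (border 'b')
j=5 s[j]='a': π[5]=2 (border 'ba')
j=6 s[j]='a': π[6]=3 (border 'baa')
j=7 s[j]='b': k: 3→0; π[7]=1 (border 'b')
j=8 s[j]='b': k: 1→0; π[8]=1 (border 'b')
j=9 s[j]='b': k: 1→0; π[9]=1 (border 'b')
j=10 s[j]='b': k: 1→0; π[10]=1 (border 'b')
j=11 s[j]='b': k: 1→0; π[11]=1 (border 'b')
j=12 s[j]='a': π[12]=2 (border 'ba')
j=13 s[j]='b': k: 2→0; π[13]=1 (border 'b')
j=14 s[j]='b': k: 1→0; π[14]=1 (border 'b')
j=15 s[j]='b': k: 1→0; π[15]=1 (border 'b')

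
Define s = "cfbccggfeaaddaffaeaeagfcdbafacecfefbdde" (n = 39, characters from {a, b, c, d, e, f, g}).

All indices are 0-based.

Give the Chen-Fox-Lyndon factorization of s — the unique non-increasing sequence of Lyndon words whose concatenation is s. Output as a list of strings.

emit factor 1: 'cf' (i=0, period=2)
emit factor 2: 'bccggfe' (i=2, period=7)
emit factor 3: 'aaddaffaeaeagfcdbafacecfefbdde' (i=9, period=30)

["cf", "bccggfe", "aaddaffaeaeagfcdbafacecfefbdde"]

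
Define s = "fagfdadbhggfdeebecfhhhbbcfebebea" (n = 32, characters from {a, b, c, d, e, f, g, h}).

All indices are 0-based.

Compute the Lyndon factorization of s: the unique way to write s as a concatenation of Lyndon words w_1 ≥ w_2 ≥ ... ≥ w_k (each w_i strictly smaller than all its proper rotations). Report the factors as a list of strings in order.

emit factor 1: 'f' (i=0, period=1)
emit factor 2: 'agfd' (i=1, period=4)
emit factor 3: 'adbhggfdeebecfhhhbbcfebebe' (i=5, period=26)
emit factor 4: 'a' (i=31, period=1)

["f", "agfd", "adbhggfdeebecfhhhbbcfebebe", "a"]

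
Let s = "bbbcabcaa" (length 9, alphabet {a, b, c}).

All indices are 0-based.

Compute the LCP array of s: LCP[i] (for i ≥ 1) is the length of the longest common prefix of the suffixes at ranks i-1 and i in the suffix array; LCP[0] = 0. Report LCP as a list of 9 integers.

[0, 1, 1, 0, 2, 1, 3, 0, 2]

rank→(start, suffix):
  0 → (8, 'a')
  1 → (7, 'aa')
  2 → (4, 'abcaa')
  3 → (0, 'bbbcabcaa')
  4 → (1, 'bbcabcaa')
  5 → (5, 'bcaa')
  6 → (2, 'bcabcaa')
  7 → (6, 'caa')
  8 → (3, 'cabcaa')

SA = [8, 7, 4, 0, 1, 5, 2, 6, 3]
i: (SA[i-1],SA[i]) lcp shared
  1: (8,7) 1 'a'
  2: (7,4) 1 'a'
  3: (4,0) 0 ''
  4: (0,1) 2 'bb'
  5: (1,5) 1 'b'
  6: (5,2) 3 'bca'
  7: (2,6) 0 ''
  8: (6,3) 2 'ca'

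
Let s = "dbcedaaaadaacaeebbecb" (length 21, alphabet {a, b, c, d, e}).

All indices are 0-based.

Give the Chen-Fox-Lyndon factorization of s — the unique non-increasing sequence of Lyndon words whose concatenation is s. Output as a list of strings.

emit factor 1: 'd' (i=0, period=1)
emit factor 2: 'bced' (i=1, period=4)
emit factor 3: 'aaaadaacaeebbecb' (i=5, period=16)

["d", "bced", "aaaadaacaeebbecb"]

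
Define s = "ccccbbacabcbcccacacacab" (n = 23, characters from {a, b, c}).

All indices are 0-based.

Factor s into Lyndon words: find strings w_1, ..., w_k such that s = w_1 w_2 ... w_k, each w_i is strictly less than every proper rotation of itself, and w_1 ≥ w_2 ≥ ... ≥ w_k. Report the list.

emit factor 1: 'c' (i=0, period=1)
emit factor 2: 'c' (i=1, period=1)
emit factor 3: 'c' (i=2, period=1)
emit factor 4: 'c' (i=3, period=1)
emit factor 5: 'b' (i=4, period=1)
emit factor 6: 'b' (i=5, period=1)
emit factor 7: 'ac' (i=6, period=2)
emit factor 8: 'abcbcccacacac' (i=8, period=13)
emit factor 9: 'ab' (i=21, period=2)

["c", "c", "c", "c", "b", "b", "ac", "abcbcccacacac", "ab"]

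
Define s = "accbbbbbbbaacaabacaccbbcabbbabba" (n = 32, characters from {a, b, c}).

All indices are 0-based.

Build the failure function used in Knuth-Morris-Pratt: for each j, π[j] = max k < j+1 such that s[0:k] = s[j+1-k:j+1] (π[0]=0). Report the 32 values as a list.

π[0] = 0
j=1 s[j]='c': π[1]=0 (border '')
j=2 s[j]='c': π[2]=0 (border '')
j=3 s[j]='b': π[3]=0 (border '')
j=4 s[j]='b': π[4]=0 (border '')
j=5 s[j]='b': π[5]=0 (border '')
j=6 s[j]='b': π[6]=0 (border '')
j=7 s[j]='b': π[7]=0 (border '')
j=8 s[j]='b': π[8]=0 (border '')
j=9 s[j]='b': π[9]=0 (border '')
j=10 s[j]='a': π[10]=1 (border 'a')
j=11 s[j]='a': k: 1→0; π[11]=1 (border 'a')
j=12 s[j]='c': π[12]=2 (border 'ac')
j=13 s[j]='a': k: 2→0; π[13]=1 (border 'a')
j=14 s[j]='a': k: 1→0; π[14]=1 (border 'a')
j=15 s[j]='b': k: 1→0; π[15]=0 (border '')
j=16 s[j]='a': π[16]=1 (border 'a')
j=17 s[j]='c': π[17]=2 (border 'ac')
j=18 s[j]='a': k: 2→0; π[18]=1 (border 'a')
j=19 s[j]='c': π[19]=2 (border 'ac')
j=20 s[j]='c': π[20]=3 (border 'acc')
j=21 s[j]='b': π[21]=4 (border 'accb')
j=22 s[j]='b': π[22]=5 (border 'accbb')
j=23 s[j]='c': k: 5→0; π[23]=0 (border '')
j=24 s[j]='a': π[24]=1 (border 'a')
j=25 s[j]='b': k: 1→0; π[25]=0 (border '')
j=26 s[j]='b': π[26]=0 (border '')
j=27 s[j]='b': π[27]=0 (border '')
j=28 s[j]='a': π[28]=1 (border 'a')
j=29 s[j]='b': k: 1→0; π[29]=0 (border '')
j=30 s[j]='b': π[30]=0 (border '')
j=31 s[j]='a': π[31]=1 (border 'a')

[0, 0, 0, 0, 0, 0, 0, 0, 0, 0, 1, 1, 2, 1, 1, 0, 1, 2, 1, 2, 3, 4, 5, 0, 1, 0, 0, 0, 1, 0, 0, 1]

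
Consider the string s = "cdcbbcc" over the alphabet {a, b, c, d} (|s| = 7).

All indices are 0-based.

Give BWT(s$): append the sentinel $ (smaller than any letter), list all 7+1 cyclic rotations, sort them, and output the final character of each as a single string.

rank  rotation  last
    0  $cdcbbcc  c
    1  bbcc$cdc  c
    2  bcc$cdcb  b
    3  c$cdcbbc  c
    4  cbbcc$cd  d
    5  cc$cdcbb  b
    6  cdcbbcc$  $
    7  dcbbcc$c  c

ccbcdb$c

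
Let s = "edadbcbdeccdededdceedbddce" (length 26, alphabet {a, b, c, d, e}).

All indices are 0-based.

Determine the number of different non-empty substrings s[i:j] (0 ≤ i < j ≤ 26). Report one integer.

rank→(start, suffix):
  0 → (2, 'adbcbdeccdededdceedbddce')
  1 → (4, 'bcbdeccdededdceedbddce')
  2 → (21, 'bddce')
  3 → (6, 'bdeccdededdceedbddce')
  4 → (5, 'cbdeccdededdceedbddce')
  5 → (9, 'ccdededdceedbddce')
  6 → (10, 'cdededdceedbddce')
  7 → (24, 'ce')
  8 → (17, 'ceedbddce')
  9 → (1, 'dadbcbdeccdededdceedbddce')
  10 → (3, 'dbcbdeccdededdceedbddce')
  11 → (20, 'dbddce')
  12 → (23, 'dce')
  13 → (16, 'dceedbddce')
  14 → (22, 'ddce')
  15 → (15, 'ddceedbddce')
  16 → (7, 'deccdededdceedbddce')
  17 → (13, 'deddceedbddce')
  18 → (11, 'dededdceedbddce')
  19 → (25, 'e')
  20 → (8, 'eccdededdceedbddce')
  21 → (0, 'edadbcbdeccdededdceedbddce')
  22 → (19, 'edbddce')
  23 → (14, 'eddceedbddce')
  24 → (12, 'ededdceedbddce')
  25 → (18, 'eedbddce')

SA = [2, 4, 21, 6, 5, 9, 10, 24, 17, 1, 3, 20, 23, 16, 22, 15, 7, 13, 11, 25, 8, 0, 19, 14, 12, 18]
rank  pair      lcp
   1  s[2:],s[4:]  0  ''
   2  s[4:],s[21:]  1  'b'
   3  s[21:],s[6:]  2  'bd'
   4  s[6:],s[5:]  0  ''
   5  s[5:],s[9:]  1  'c'
   6  s[9:],s[10:]  1  'c'
   7  s[10:],s[24:]  1  'c'
   8  s[24:],s[17:]  2  'ce'
   9  s[17:],s[1:]  0  ''
  10  s[1:],s[3:]  1  'd'
  11  s[3:],s[20:]  2  'db'
  12  s[20:],s[23:]  1  'd'
  13  s[23:],s[16:]  3  'dce'
  14  s[16:],s[22:]  1  'd'
  15  s[22:],s[15:]  4  'ddce'
  16  s[15:],s[7:]  1  'd'
  17  s[7:],s[13:]  2  'de'
  18  s[13:],s[11:]  3  'ded'
  19  s[11:],s[25:]  0  ''
  20  s[25:],s[8:]  1  'e'
  21  s[8:],s[0:]  1  'e'
  22  s[0:],s[19:]  2  'ed'
  23  s[19:],s[14:]  2  'ed'
  24  s[14:],s[12:]  2  'ed'
  25  s[12:],s[18:]  1  'e'

n(n+1)/2 = 26·27/2 = 351
Σ LCP = 0 + 0 + 1 + 2 + 0 + 1 + 1 + 1 + 2 + 0 + 1 + 2 + 1 + 3 + 1 + 4 + 1 + 2 + 3 + 0 + 1 + 1 + 2 + 2 + 2 + 1 = 35
distinct = 351 − 35 = 316

316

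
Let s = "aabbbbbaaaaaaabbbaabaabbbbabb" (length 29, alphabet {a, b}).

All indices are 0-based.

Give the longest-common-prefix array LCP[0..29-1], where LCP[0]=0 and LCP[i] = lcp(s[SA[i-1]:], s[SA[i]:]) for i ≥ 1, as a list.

[0, 6, 5, 4, 3, 2, 3, 5, 6, 1, 2, 3, 4, 5, 0, 1, 3, 4, 2, 1, 2, 4, 3, 2, 5, 4, 3, 5, 4]

sorted suffixes:
  #0 SA[0]=7  'aaaaaaabbbaabaabbbbabb'
  #1 SA[1]=8  'aaaaaabbbaabaabbbbabb'
  #2 SA[2]=9  'aaaaabbbaabaabbbbabb'
  #3 SA[3]=10  'aaaabbbaabaabbbbabb'
  #4 SA[4]=11  'aaabbbaabaabbbbabb'
  #5 SA[5]=17  'aabaabbbbabb'
  #6 SA[6]=12  'aabbbaabaabbbbabb'
  #7 SA[7]=20  'aabbbbabb'
  #8 SA[8]=0  'aabbbbbaaaaaaabbbaabaabbbbabb'
  #9 SA[9]=18  'abaabbbbabb'
  #10 SA[10]=26  'abb'
  #11 SA[11]=13  'abbbaabaabbbbabb'
  #12 SA[12]=21  'abbbbabb'
  #13 SA[13]=1  'abbbbbaaaaaaabbbaabaabbbbabb'
  #14 SA[14]=28  'b'
  #15 SA[15]=6  'baaaaaaabbbaabaabbbbabb'
  #16 SA[16]=16  'baabaabbbbabb'
  #17 SA[17]=19  'baabbbbabb'
  #18 SA[18]=25  'babb'
  #19 SA[19]=27  'bb'
  #20 SA[20]=5  'bbaaaaaaabbbaabaabbbbabb'
  #21 SA[21]=15  'bbaabaabbbbabb'
  #22 SA[22]=24  'bbabb'
  #23 SA[23]=4  'bbbaaaaaaabbbaabaabbbbabb'
  #24 SA[24]=14  'bbbaabaabbbbabb'
  #25 SA[25]=23  'bbbabb'
  #26 SA[26]=3  'bbbbaaaaaaabbbaabaabbbbabb'
  #27 SA[27]=22  'bbbbabb'
  #28 SA[28]=2  'bbbbbaaaaaaabbbaabaabbbbabb'

SA = [7, 8, 9, 10, 11, 17, 12, 20, 0, 18, 26, 13, 21, 1, 28, 6, 16, 19, 25, 27, 5, 15, 24, 4, 14, 23, 3, 22, 2]
[i] adj suffixes → lcp
  [1] 7/8 → 6 ('aaaaaa')
  [2] 8/9 → 5 ('aaaaa')
  [3] 9/10 → 4 ('aaaa')
  [4] 10/11 → 3 ('aaa')
  [5] 11/17 → 2 ('aa')
  [6] 17/12 → 3 ('aab')
  [7] 12/20 → 5 ('aabbb')
  [8] 20/0 → 6 ('aabbbb')
  [9] 0/18 → 1 ('a')
  [10] 18/26 → 2 ('ab')
  [11] 26/13 → 3 ('abb')
  [12] 13/21 → 4 ('abbb')
  [13] 21/1 → 5 ('abbbb')
  [14] 1/28 → 0 ('')
  [15] 28/6 → 1 ('b')
  [16] 6/16 → 3 ('baa')
  [17] 16/19 → 4 ('baab')
  [18] 19/25 → 2 ('ba')
  [19] 25/27 → 1 ('b')
  [20] 27/5 → 2 ('bb')
  [21] 5/15 → 4 ('bbaa')
  [22] 15/24 → 3 ('bba')
  [23] 24/4 → 2 ('bb')
  [24] 4/14 → 5 ('bbbaa')
  [25] 14/23 → 4 ('bbba')
  [26] 23/3 → 3 ('bbb')
  [27] 3/22 → 5 ('bbbba')
  [28] 22/2 → 4 ('bbbb')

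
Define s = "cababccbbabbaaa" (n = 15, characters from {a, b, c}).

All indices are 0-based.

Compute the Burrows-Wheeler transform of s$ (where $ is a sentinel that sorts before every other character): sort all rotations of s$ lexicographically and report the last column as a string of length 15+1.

rank  rotation          last
    0  $cababccbbabbaaa  a
    1  a$cababccbbabbaa  a
    2  aa$cababccbbabba  a
    3  aaa$cababccbbabb  b
    4  ababccbbabbaaa$c  c
    5  abbaaa$cababccbb  b
    6  abccbbabbaaa$cab  b
    7  baaa$cababccbbab  b
    8  babbaaa$cababccb  b
    9  babccbbabbaaa$ca  a
   10  bbaaa$cababccbba  a
   11  bbabbaaa$cababcc  c
   12  bccbbabbaaa$caba  a
   13  cababccbbabbaaa$  $
   14  cbbabbaaa$cababc  c
   15  ccbbabbaaa$cabab  b

aaabcbbbbaaca$cb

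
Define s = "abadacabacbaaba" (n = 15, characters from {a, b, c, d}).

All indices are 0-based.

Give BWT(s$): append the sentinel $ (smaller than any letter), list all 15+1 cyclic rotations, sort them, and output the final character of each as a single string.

abbac$dbbacaaaaa

rank  rotation          last
    0  $abadacabacbaaba  a
    1  a$abadacabacbaab  b
    2  aaba$abadacabacb  b
    3  aba$abadacabacba  a
    4  abacbaaba$abadac  c
    5  abadacabacbaaba$  $
    6  acabacbaaba$abad  d
    7  acbaaba$abadacab  b
    8  adacabacbaaba$ab  b
    9  ba$abadacabacbaa  a
   10  baaba$abadacabac  c
   11  bacbaaba$abadaca  a
   12  badacabacbaaba$a  a
   13  cabacbaaba$abada  a
   14  cbaaba$abadacaba  a
   15  dacabacbaaba$aba  a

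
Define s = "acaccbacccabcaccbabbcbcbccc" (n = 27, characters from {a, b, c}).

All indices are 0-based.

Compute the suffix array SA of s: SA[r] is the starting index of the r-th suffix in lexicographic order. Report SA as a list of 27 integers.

[17, 10, 0, 13, 2, 6, 16, 5, 18, 11, 19, 21, 23, 26, 9, 12, 1, 15, 4, 20, 22, 25, 8, 14, 3, 24, 7]

sorted suffixes:
  #0 SA[0]=17  'abbcbcbccc'
  #1 SA[1]=10  'abcaccbabbcbcbccc'
  #2 SA[2]=0  'acaccbacccabcaccbabbcbcbccc'
  #3 SA[3]=13  'accbabbcbcbccc'
  #4 SA[4]=2  'accbacccabcaccbabbcbcbccc'
  #5 SA[5]=6  'acccabcaccbabbcbcbccc'
  #6 SA[6]=16  'babbcbcbccc'
  #7 SA[7]=5  'bacccabcaccbabbcbcbccc'
  #8 SA[8]=18  'bbcbcbccc'
  #9 SA[9]=11  'bcaccbabbcbcbccc'
  #10 SA[10]=19  'bcbcbccc'
  #11 SA[11]=21  'bcbccc'
  #12 SA[12]=23  'bccc'
  #13 SA[13]=26  'c'
  #14 SA[14]=9  'cabcaccbabbcbcbccc'
  #15 SA[15]=12  'caccbabbcbcbccc'
  #16 SA[16]=1  'caccbacccabcaccbabbcbcbccc'
  #17 SA[17]=15  'cbabbcbcbccc'
  #18 SA[18]=4  'cbacccabcaccbabbcbcbccc'
  #19 SA[19]=20  'cbcbccc'
  #20 SA[20]=22  'cbccc'
  #21 SA[21]=25  'cc'
  #22 SA[22]=8  'ccabcaccbabbcbcbccc'
  #23 SA[23]=14  'ccbabbcbcbccc'
  #24 SA[24]=3  'ccbacccabcaccbabbcbcbccc'
  #25 SA[25]=24  'ccc'
  #26 SA[26]=7  'cccabcaccbabbcbcbccc'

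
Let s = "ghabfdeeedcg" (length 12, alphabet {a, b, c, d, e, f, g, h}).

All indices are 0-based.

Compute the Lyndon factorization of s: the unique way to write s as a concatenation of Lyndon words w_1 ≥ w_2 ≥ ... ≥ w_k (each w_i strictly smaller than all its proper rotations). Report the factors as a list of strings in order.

emit factor 1: 'gh' (i=0, period=2)
emit factor 2: 'abfdeeedcg' (i=2, period=10)

["gh", "abfdeeedcg"]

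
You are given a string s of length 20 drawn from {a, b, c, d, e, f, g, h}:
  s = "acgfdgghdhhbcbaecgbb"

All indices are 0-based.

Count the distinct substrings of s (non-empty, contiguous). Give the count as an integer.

197

rank→(start, suffix):
  0 → (0, 'acgfdgghdhhbcbaecgbb')
  1 → (14, 'aecgbb')
  2 → (19, 'b')
  3 → (13, 'baecgbb')
  4 → (18, 'bb')
  5 → (11, 'bcbaecgbb')
  6 → (12, 'cbaecgbb')
  7 → (16, 'cgbb')
  8 → (1, 'cgfdgghdhhbcbaecgbb')
  9 → (4, 'dgghdhhbcbaecgbb')
  10 → (8, 'dhhbcbaecgbb')
  11 → (15, 'ecgbb')
  12 → (3, 'fdgghdhhbcbaecgbb')
  13 → (17, 'gbb')
  14 → (2, 'gfdgghdhhbcbaecgbb')
  15 → (5, 'gghdhhbcbaecgbb')
  16 → (6, 'ghdhhbcbaecgbb')
  17 → (10, 'hbcbaecgbb')
  18 → (7, 'hdhhbcbaecgbb')
  19 → (9, 'hhbcbaecgbb')

SA = [0, 14, 19, 13, 18, 11, 12, 16, 1, 4, 8, 15, 3, 17, 2, 5, 6, 10, 7, 9]
rank  pair      lcp
   1  s[0:],s[14:]  1  'a'
   2  s[14:],s[19:]  0  ''
   3  s[19:],s[13:]  1  'b'
   4  s[13:],s[18:]  1  'b'
   5  s[18:],s[11:]  1  'b'
   6  s[11:],s[12:]  0  ''
   7  s[12:],s[16:]  1  'c'
   8  s[16:],s[1:]  2  'cg'
   9  s[1:],s[4:]  0  ''
  10  s[4:],s[8:]  1  'd'
  11  s[8:],s[15:]  0  ''
  12  s[15:],s[3:]  0  ''
  13  s[3:],s[17:]  0  ''
  14  s[17:],s[2:]  1  'g'
  15  s[2:],s[5:]  1  'g'
  16  s[5:],s[6:]  1  'g'
  17  s[6:],s[10:]  0  ''
  18  s[10:],s[7:]  1  'h'
  19  s[7:],s[9:]  1  'h'

n(n+1)/2 = 20·21/2 = 210
Σ LCP = 0 + 1 + 0 + 1 + 1 + 1 + 0 + 1 + 2 + 0 + 1 + 0 + 0 + 0 + 1 + 1 + 1 + 0 + 1 + 1 = 13
distinct = 210 − 13 = 197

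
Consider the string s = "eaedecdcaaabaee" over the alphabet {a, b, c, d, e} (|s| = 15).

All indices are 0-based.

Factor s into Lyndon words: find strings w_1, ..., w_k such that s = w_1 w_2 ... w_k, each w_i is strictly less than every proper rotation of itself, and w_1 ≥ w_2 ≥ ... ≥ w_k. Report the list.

emit factor 1: 'e' (i=0, period=1)
emit factor 2: 'aedecdc' (i=1, period=7)
emit factor 3: 'aaabaee' (i=8, period=7)

["e", "aedecdc", "aaabaee"]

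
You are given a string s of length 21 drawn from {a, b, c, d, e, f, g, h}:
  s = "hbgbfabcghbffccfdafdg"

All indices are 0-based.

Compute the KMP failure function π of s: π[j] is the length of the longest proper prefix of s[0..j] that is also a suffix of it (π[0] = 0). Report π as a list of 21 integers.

π[0] = 0
j=1 s[j]='b': π[1]=0 (border '')
j=2 s[j]='g': π[2]=0 (border '')
j=3 s[j]='b': π[3]=0 (border '')
j=4 s[j]='f': π[4]=0 (border '')
j=5 s[j]='a': π[5]=0 (border '')
j=6 s[j]='b': π[6]=0 (border '')
j=7 s[j]='c': π[7]=0 (border '')
j=8 s[j]='g': π[8]=0 (border '')
j=9 s[j]='h': π[9]=1 (border 'h')
j=10 s[j]='b': π[10]=2 (border 'hb')
j=11 s[j]='f': k: 2→0; π[11]=0 (border '')
j=12 s[j]='f': π[12]=0 (border '')
j=13 s[j]='c': π[13]=0 (border '')
j=14 s[j]='c': π[14]=0 (border '')
j=15 s[j]='f': π[15]=0 (border '')
j=16 s[j]='d': π[16]=0 (border '')
j=17 s[j]='a': π[17]=0 (border '')
j=18 s[j]='f': π[18]=0 (border '')
j=19 s[j]='d': π[19]=0 (border '')
j=20 s[j]='g': π[20]=0 (border '')

[0, 0, 0, 0, 0, 0, 0, 0, 0, 1, 2, 0, 0, 0, 0, 0, 0, 0, 0, 0, 0]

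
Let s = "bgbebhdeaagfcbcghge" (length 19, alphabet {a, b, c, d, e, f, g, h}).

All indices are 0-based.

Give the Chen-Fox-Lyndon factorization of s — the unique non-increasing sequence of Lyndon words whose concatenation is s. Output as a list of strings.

["bg", "bebhde", "aagfcbcghge"]

emit factor 1: 'bg' (i=0, period=2)
emit factor 2: 'bebhde' (i=2, period=6)
emit factor 3: 'aagfcbcghge' (i=8, period=11)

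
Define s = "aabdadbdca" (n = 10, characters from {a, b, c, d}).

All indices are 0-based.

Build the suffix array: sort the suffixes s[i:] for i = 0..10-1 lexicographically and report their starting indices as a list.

rank | idx | suffix
   0 |   9 | a
   1 |   0 | aabdadbdca
   2 |   1 | abdadbdca
   3 |   4 | adbdca
   4 |   2 | bdadbdca
   5 |   6 | bdca
   6 |   8 | ca
   7 |   3 | dadbdca
   8 |   5 | dbdca
   9 |   7 | dca

[9, 0, 1, 4, 2, 6, 8, 3, 5, 7]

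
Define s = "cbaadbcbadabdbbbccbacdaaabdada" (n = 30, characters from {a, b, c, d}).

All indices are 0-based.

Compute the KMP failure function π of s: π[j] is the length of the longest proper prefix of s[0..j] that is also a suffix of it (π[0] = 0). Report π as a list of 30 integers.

[0, 0, 0, 0, 0, 0, 1, 2, 3, 0, 0, 0, 0, 0, 0, 0, 1, 1, 2, 3, 1, 0, 0, 0, 0, 0, 0, 0, 0, 0]

π[0] = 0
j=1 s[j]='b': π[1]=0 (border '')
j=2 s[j]='a': π[2]=0 (border '')
j=3 s[j]='a': π[3]=0 (border '')
j=4 s[j]='d': π[4]=0 (border '')
j=5 s[j]='b': π[5]=0 (border '')
j=6 s[j]='c': π[6]=1 (border 'c')
j=7 s[j]='b': π[7]=2 (border 'cb')
j=8 s[j]='a': π[8]=3 (border 'cba')
j=9 s[j]='d': k: 3→0; π[9]=0 (border '')
j=10 s[j]='a': π[10]=0 (border '')
j=11 s[j]='b': π[11]=0 (border '')
j=12 s[j]='d': π[12]=0 (border '')
j=13 s[j]='b': π[13]=0 (border '')
j=14 s[j]='b': π[14]=0 (border '')
j=15 s[j]='b': π[15]=0 (border '')
j=16 s[j]='c': π[16]=1 (border 'c')
j=17 s[j]='c': k: 1→0; π[17]=1 (border 'c')
j=18 s[j]='b': π[18]=2 (border 'cb')
j=19 s[j]='a': π[19]=3 (border 'cba')
j=20 s[j]='c': k: 3→0; π[20]=1 (border 'c')
j=21 s[j]='d': k: 1→0; π[21]=0 (border '')
j=22 s[j]='a': π[22]=0 (border '')
j=23 s[j]='a': π[23]=0 (border '')
j=24 s[j]='a': π[24]=0 (border '')
j=25 s[j]='b': π[25]=0 (border '')
j=26 s[j]='d': π[26]=0 (border '')
j=27 s[j]='a': π[27]=0 (border '')
j=28 s[j]='d': π[28]=0 (border '')
j=29 s[j]='a': π[29]=0 (border '')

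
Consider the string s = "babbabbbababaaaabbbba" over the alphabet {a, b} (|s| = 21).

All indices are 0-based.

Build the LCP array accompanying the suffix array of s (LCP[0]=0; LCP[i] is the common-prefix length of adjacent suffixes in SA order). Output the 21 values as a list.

rank | idx | suffix
   0 |  20 | a
   1 |  12 | aaaabbbba
   2 |  13 | aaabbbba
   3 |  14 | aabbbba
   4 |  10 | abaaaabbbba
   5 |   8 | ababaaaabbbba
   6 |   1 | abbabbbababaaaabbbba
   7 |   4 | abbbababaaaabbbba
   8 |  15 | abbbba
   9 |  19 | ba
  10 |  11 | baaaabbbba
  11 |   9 | babaaaabbbba
  12 |   7 | bababaaaabbbba
  13 |   0 | babbabbbababaaaabbbba
  14 |   3 | babbbababaaaabbbba
  15 |  18 | bba
  16 |   6 | bbababaaaabbbba
  17 |   2 | bbabbbababaaaabbbba
  18 |  17 | bbba
  19 |   5 | bbbababaaaabbbba
  20 |  16 | bbbba

SA = [20, 12, 13, 14, 10, 8, 1, 4, 15, 19, 11, 9, 7, 0, 3, 18, 6, 2, 17, 5, 16]
rank  pair      lcp
   1  s[20:],s[12:]  1  'a'
   2  s[12:],s[13:]  3  'aaa'
   3  s[13:],s[14:]  2  'aa'
   4  s[14:],s[10:]  1  'a'
   5  s[10:],s[8:]  3  'aba'
   6  s[8:],s[1:]  2  'ab'
   7  s[1:],s[4:]  3  'abb'
   8  s[4:],s[15:]  4  'abbb'
   9  s[15:],s[19:]  0  ''
  10  s[19:],s[11:]  2  'ba'
  11  s[11:],s[9:]  2  'ba'
  12  s[9:],s[7:]  4  'baba'
  13  s[7:],s[0:]  3  'bab'
  14  s[0:],s[3:]  4  'babb'
  15  s[3:],s[18:]  1  'b'
  16  s[18:],s[6:]  3  'bba'
  17  s[6:],s[2:]  4  'bbab'
  18  s[2:],s[17:]  2  'bb'
  19  s[17:],s[5:]  4  'bbba'
  20  s[5:],s[16:]  3  'bbb'

[0, 1, 3, 2, 1, 3, 2, 3, 4, 0, 2, 2, 4, 3, 4, 1, 3, 4, 2, 4, 3]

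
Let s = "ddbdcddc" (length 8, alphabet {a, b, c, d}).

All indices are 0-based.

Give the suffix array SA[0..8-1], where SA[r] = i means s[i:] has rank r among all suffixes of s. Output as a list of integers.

[2, 7, 4, 1, 6, 3, 0, 5]

rank | idx | suffix
   0 |   2 | bdcddc
   1 |   7 | c
   2 |   4 | cddc
   3 |   1 | dbdcddc
   4 |   6 | dc
   5 |   3 | dcddc
   6 |   0 | ddbdcddc
   7 |   5 | ddc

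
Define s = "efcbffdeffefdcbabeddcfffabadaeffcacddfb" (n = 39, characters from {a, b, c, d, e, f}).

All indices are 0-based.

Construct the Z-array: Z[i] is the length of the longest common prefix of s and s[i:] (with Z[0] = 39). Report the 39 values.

[39, 0, 0, 0, 0, 0, 0, 2, 0, 0, 2, 0, 0, 0, 0, 0, 0, 1, 0, 0, 0, 0, 0, 0, 0, 0, 0, 0, 0, 2, 0, 0, 0, 0, 0, 0, 0, 0, 0]

Z[0]=39
i=1: i≥r, start 0; Z[1]=0
i=2: i≥r, start 0; Z[2]=0
i=3: i≥r, start 0; Z[3]=0
i=4: i≥r, start 0; Z[4]=0
i=5: i≥r, start 0; Z[5]=0
i=6: i≥r, start 0; Z[6]=0
i=7: i≥r, start 0; Z[7]=2 extend→box=[7,9)
i=8: min(r-i=1, Z[1]=0)=0; Z[8]=0
i=9: i≥r, start 0; Z[9]=0
i=10: i≥r, start 0; Z[10]=2 extend→box=[10,12)
i=11: min(r-i=1, Z[1]=0)=0; Z[11]=0
i=12: i≥r, start 0; Z[12]=0
i=13: i≥r, start 0; Z[13]=0
i=14: i≥r, start 0; Z[14]=0
i=15: i≥r, start 0; Z[15]=0
i=16: i≥r, start 0; Z[16]=0
i=17: i≥r, start 0; Z[17]=1 extend→box=[17,18)
i=18: i≥r, start 0; Z[18]=0
i=19: i≥r, start 0; Z[19]=0
i=20: i≥r, start 0; Z[20]=0
i=21: i≥r, start 0; Z[21]=0
i=22: i≥r, start 0; Z[22]=0
i=23: i≥r, start 0; Z[23]=0
i=24: i≥r, start 0; Z[24]=0
i=25: i≥r, start 0; Z[25]=0
i=26: i≥r, start 0; Z[26]=0
i=27: i≥r, start 0; Z[27]=0
i=28: i≥r, start 0; Z[28]=0
i=29: i≥r, start 0; Z[29]=2 extend→box=[29,31)
i=30: min(r-i=1, Z[1]=0)=0; Z[30]=0
i=31: i≥r, start 0; Z[31]=0
i=32: i≥r, start 0; Z[32]=0
i=33: i≥r, start 0; Z[33]=0
i=34: i≥r, start 0; Z[34]=0
i=35: i≥r, start 0; Z[35]=0
i=36: i≥r, start 0; Z[36]=0
i=37: i≥r, start 0; Z[37]=0
i=38: i≥r, start 0; Z[38]=0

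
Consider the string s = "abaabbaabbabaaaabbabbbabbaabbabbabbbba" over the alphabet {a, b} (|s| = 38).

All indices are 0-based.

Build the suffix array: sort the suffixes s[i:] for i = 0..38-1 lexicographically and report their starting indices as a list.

sorted suffixes:
  #0 SA[0]=37  'a'
  #1 SA[1]=12  'aaaabbabbbabbaabbabbabbbba'
  #2 SA[2]=13  'aaabbabbbabbaabbabbabbbba'
  #3 SA[3]=2  'aabbaabbabaaaabbabbbabbaabbabbabbbba'
  #4 SA[4]=6  'aabbabaaaabbabbbabbaabbabbabbbba'
  #5 SA[5]=25  'aabbabbabbbba'
  #6 SA[6]=14  'aabbabbbabbaabbabbabbbba'
  #7 SA[7]=10  'abaaaabbabbbabbaabbabbabbbba'
  #8 SA[8]=0  'abaabbaabbabaaaabbabbbabbaabbabbabbbba'
  #9 SA[9]=3  'abbaabbabaaaabbabbbabbaabbabbabbbba'
  #10 SA[10]=22  'abbaabbabbabbbba'
  #11 SA[11]=7  'abbabaaaabbabbbabbaabbabbabbbba'
  #12 SA[12]=26  'abbabbabbbba'
  #13 SA[13]=15  'abbabbbabbaabbabbabbbba'
  #14 SA[14]=29  'abbabbbba'
  #15 SA[15]=18  'abbbabbaabbabbabbbba'
  #16 SA[16]=32  'abbbba'
  #17 SA[17]=36  'ba'
  #18 SA[18]=11  'baaaabbabbbabbaabbabbabbbba'
  #19 SA[19]=1  'baabbaabbabaaaabbabbbabbaabbabbabbbba'
  #20 SA[20]=5  'baabbabaaaabbabbbabbaabbabbabbbba'
  #21 SA[21]=24  'baabbabbabbbba'
  #22 SA[22]=9  'babaaaabbabbbabbaabbabbabbbba'
  #23 SA[23]=21  'babbaabbabbabbbba'
  #24 SA[24]=28  'babbabbbba'
  #25 SA[25]=17  'babbbabbaabbabbabbbba'
  #26 SA[26]=31  'babbbba'
  #27 SA[27]=35  'bba'
  #28 SA[28]=4  'bbaabbabaaaabbabbbabbaabbabbabbbba'
  #29 SA[29]=23  'bbaabbabbabbbba'
  #30 SA[30]=8  'bbabaaaabbabbbabbaabbabbabbbba'
  #31 SA[31]=20  'bbabbaabbabbabbbba'
  #32 SA[32]=27  'bbabbabbbba'
  #33 SA[33]=16  'bbabbbabbaabbabbabbbba'
  #34 SA[34]=30  'bbabbbba'
  #35 SA[35]=34  'bbba'
  #36 SA[36]=19  'bbbabbaabbabbabbbba'
  #37 SA[37]=33  'bbbba'

[37, 12, 13, 2, 6, 25, 14, 10, 0, 3, 22, 7, 26, 15, 29, 18, 32, 36, 11, 1, 5, 24, 9, 21, 28, 17, 31, 35, 4, 23, 8, 20, 27, 16, 30, 34, 19, 33]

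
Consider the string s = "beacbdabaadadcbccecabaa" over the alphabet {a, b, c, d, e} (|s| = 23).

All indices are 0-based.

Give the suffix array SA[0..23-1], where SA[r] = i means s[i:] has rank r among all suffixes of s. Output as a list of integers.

rank→(start, suffix):
  0 → (22, 'a')
  1 → (21, 'aa')
  2 → (8, 'aadadcbccecabaa')
  3 → (19, 'abaa')
  4 → (6, 'abaadadcbccecabaa')
  5 → (2, 'acbdabaadadcbccecabaa')
  6 → (9, 'adadcbccecabaa')
  7 → (11, 'adcbccecabaa')
  8 → (20, 'baa')
  9 → (7, 'baadadcbccecabaa')
  10 → (14, 'bccecabaa')
  11 → (4, 'bdabaadadcbccecabaa')
  12 → (0, 'beacbdabaadadcbccecabaa')
  13 → (18, 'cabaa')
  14 → (13, 'cbccecabaa')
  15 → (3, 'cbdabaadadcbccecabaa')
  16 → (15, 'ccecabaa')
  17 → (16, 'cecabaa')
  18 → (5, 'dabaadadcbccecabaa')
  19 → (10, 'dadcbccecabaa')
  20 → (12, 'dcbccecabaa')
  21 → (1, 'eacbdabaadadcbccecabaa')
  22 → (17, 'ecabaa')

[22, 21, 8, 19, 6, 2, 9, 11, 20, 7, 14, 4, 0, 18, 13, 3, 15, 16, 5, 10, 12, 1, 17]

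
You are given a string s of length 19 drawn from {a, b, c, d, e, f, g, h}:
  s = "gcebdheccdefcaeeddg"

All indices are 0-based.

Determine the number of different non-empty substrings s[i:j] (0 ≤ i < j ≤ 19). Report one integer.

179

sorted suffixes:
  #0 SA[0]=13  'aeeddg'
  #1 SA[1]=3  'bdheccdefcaeeddg'
  #2 SA[2]=12  'caeeddg'
  #3 SA[3]=7  'ccdefcaeeddg'
  #4 SA[4]=8  'cdefcaeeddg'
  #5 SA[5]=1  'cebdheccdefcaeeddg'
  #6 SA[6]=16  'ddg'
  #7 SA[7]=9  'defcaeeddg'
  #8 SA[8]=17  'dg'
  #9 SA[9]=4  'dheccdefcaeeddg'
  #10 SA[10]=2  'ebdheccdefcaeeddg'
  #11 SA[11]=6  'eccdefcaeeddg'
  #12 SA[12]=15  'eddg'
  #13 SA[13]=14  'eeddg'
  #14 SA[14]=10  'efcaeeddg'
  #15 SA[15]=11  'fcaeeddg'
  #16 SA[16]=18  'g'
  #17 SA[17]=0  'gcebdheccdefcaeeddg'
  #18 SA[18]=5  'heccdefcaeeddg'

SA = [13, 3, 12, 7, 8, 1, 16, 9, 17, 4, 2, 6, 15, 14, 10, 11, 18, 0, 5]
rank  pair      lcp
   1  s[13:],s[3:]  0  ''
   2  s[3:],s[12:]  0  ''
   3  s[12:],s[7:]  1  'c'
   4  s[7:],s[8:]  1  'c'
   5  s[8:],s[1:]  1  'c'
   6  s[1:],s[16:]  0  ''
   7  s[16:],s[9:]  1  'd'
   8  s[9:],s[17:]  1  'd'
   9  s[17:],s[4:]  1  'd'
  10  s[4:],s[2:]  0  ''
  11  s[2:],s[6:]  1  'e'
  12  s[6:],s[15:]  1  'e'
  13  s[15:],s[14:]  1  'e'
  14  s[14:],s[10:]  1  'e'
  15  s[10:],s[11:]  0  ''
  16  s[11:],s[18:]  0  ''
  17  s[18:],s[0:]  1  'g'
  18  s[0:],s[5:]  0  ''

n(n+1)/2 = 19·20/2 = 190
Σ LCP = 0 + 0 + 0 + 1 + 1 + 1 + 0 + 1 + 1 + 1 + 0 + 1 + 1 + 1 + 1 + 0 + 0 + 1 + 0 = 11
distinct = 190 − 11 = 179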